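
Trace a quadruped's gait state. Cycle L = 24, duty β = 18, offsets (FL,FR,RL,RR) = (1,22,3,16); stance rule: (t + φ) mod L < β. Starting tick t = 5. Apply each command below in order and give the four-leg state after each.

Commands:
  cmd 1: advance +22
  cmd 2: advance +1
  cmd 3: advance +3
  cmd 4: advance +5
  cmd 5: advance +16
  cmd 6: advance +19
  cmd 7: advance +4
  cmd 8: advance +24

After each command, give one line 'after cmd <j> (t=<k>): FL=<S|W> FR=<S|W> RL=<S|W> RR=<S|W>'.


after cmd 1 (t=27): FL=S FR=S RL=S RR=W
after cmd 2 (t=28): FL=S FR=S RL=S RR=W
after cmd 3 (t=31): FL=S FR=S RL=S RR=W
after cmd 4 (t=36): FL=S FR=S RL=S RR=S
after cmd 5 (t=52): FL=S FR=S RL=S RR=W
after cmd 6 (t=71): FL=S FR=W RL=S RR=S
after cmd 7 (t=75): FL=S FR=S RL=S RR=W
after cmd 8 (t=99): FL=S FR=S RL=S RR=W

start t=5: FL=S FR=S RL=S RR=W
cmd 1: advance +22 → t=27, phase=(4,1,6,19) → FL=S FR=S RL=S RR=W
cmd 2: advance +1 → t=28, phase=(5,2,7,20) → FL=S FR=S RL=S RR=W
cmd 3: advance +3 → t=31, phase=(8,5,10,23) → FL=S FR=S RL=S RR=W
cmd 4: advance +5 → t=36, phase=(13,10,15,4) → FL=S FR=S RL=S RR=S
cmd 5: advance +16 → t=52, phase=(5,2,7,20) → FL=S FR=S RL=S RR=W
cmd 6: advance +19 → t=71, phase=(0,21,2,15) → FL=S FR=W RL=S RR=S
cmd 7: advance +4 → t=75, phase=(4,1,6,19) → FL=S FR=S RL=S RR=W
cmd 8: advance +24 → t=99, phase=(4,1,6,19) → FL=S FR=S RL=S RR=W


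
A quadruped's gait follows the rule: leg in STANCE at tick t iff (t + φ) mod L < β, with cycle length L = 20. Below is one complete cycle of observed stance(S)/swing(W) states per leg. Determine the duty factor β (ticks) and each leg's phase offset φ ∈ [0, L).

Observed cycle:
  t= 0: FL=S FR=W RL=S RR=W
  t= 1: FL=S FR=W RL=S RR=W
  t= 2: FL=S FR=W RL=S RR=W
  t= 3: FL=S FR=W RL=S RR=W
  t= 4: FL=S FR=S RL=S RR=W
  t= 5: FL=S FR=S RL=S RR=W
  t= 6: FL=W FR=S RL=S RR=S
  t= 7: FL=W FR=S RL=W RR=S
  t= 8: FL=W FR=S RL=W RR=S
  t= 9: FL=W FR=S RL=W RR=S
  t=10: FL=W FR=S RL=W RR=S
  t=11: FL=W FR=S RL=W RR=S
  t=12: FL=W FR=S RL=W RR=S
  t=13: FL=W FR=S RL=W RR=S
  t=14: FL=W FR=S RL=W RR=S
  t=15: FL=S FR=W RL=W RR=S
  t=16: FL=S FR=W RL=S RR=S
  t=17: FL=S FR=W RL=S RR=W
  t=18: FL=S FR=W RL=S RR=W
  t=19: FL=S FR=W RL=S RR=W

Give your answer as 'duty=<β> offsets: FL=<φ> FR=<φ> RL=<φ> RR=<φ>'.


duty=11 offsets: FL=5 FR=16 RL=4 RR=14

duty β = stance ticks per leg = 11
FL: stance ticks = 11; W→S at t=15 → φ=5
FR: stance ticks = 11; W→S at t=4 → φ=16
RL: stance ticks = 11; W→S at t=16 → φ=4
RR: stance ticks = 11; W→S at t=6 → φ=14


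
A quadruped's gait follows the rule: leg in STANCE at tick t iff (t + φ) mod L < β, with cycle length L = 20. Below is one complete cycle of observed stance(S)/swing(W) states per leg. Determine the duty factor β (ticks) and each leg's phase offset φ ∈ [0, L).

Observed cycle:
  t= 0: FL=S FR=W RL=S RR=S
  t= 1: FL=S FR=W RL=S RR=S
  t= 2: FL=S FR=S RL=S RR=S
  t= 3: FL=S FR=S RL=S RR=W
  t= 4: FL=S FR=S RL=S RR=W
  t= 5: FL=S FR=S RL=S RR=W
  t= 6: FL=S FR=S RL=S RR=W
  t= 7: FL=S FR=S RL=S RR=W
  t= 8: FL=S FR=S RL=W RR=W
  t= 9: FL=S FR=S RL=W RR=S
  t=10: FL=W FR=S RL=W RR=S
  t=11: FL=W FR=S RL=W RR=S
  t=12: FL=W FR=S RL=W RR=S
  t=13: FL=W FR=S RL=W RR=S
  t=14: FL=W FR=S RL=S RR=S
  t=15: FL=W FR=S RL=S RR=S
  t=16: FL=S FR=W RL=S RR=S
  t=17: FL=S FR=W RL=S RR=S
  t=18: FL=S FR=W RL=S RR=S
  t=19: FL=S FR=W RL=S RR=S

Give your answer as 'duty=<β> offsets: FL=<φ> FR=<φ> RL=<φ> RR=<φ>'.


duty=14 offsets: FL=4 FR=18 RL=6 RR=11

duty β = stance ticks per leg = 14
FL: stance ticks = 14; W→S at t=16 → φ=4
FR: stance ticks = 14; W→S at t=2 → φ=18
RL: stance ticks = 14; W→S at t=14 → φ=6
RR: stance ticks = 14; W→S at t=9 → φ=11


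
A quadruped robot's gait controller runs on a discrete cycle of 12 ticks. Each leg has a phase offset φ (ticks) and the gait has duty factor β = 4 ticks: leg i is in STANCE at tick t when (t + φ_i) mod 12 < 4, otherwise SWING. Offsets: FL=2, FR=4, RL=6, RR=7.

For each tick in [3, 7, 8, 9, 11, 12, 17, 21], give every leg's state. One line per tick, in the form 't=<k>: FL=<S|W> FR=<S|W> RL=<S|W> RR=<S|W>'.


t=3: phase=(5,7,9,10) vs β=4 → FL=W FR=W RL=W RR=W
t=7: phase=(9,11,1,2) vs β=4 → FL=W FR=W RL=S RR=S
t=8: phase=(10,0,2,3) vs β=4 → FL=W FR=S RL=S RR=S
t=9: phase=(11,1,3,4) vs β=4 → FL=W FR=S RL=S RR=W
t=11: phase=(1,3,5,6) vs β=4 → FL=S FR=S RL=W RR=W
t=12: phase=(2,4,6,7) vs β=4 → FL=S FR=W RL=W RR=W
t=17: phase=(7,9,11,0) vs β=4 → FL=W FR=W RL=W RR=S
t=21: phase=(11,1,3,4) vs β=4 → FL=W FR=S RL=S RR=W

t=3: FL=W FR=W RL=W RR=W
t=7: FL=W FR=W RL=S RR=S
t=8: FL=W FR=S RL=S RR=S
t=9: FL=W FR=S RL=S RR=W
t=11: FL=S FR=S RL=W RR=W
t=12: FL=S FR=W RL=W RR=W
t=17: FL=W FR=W RL=W RR=S
t=21: FL=W FR=S RL=S RR=W


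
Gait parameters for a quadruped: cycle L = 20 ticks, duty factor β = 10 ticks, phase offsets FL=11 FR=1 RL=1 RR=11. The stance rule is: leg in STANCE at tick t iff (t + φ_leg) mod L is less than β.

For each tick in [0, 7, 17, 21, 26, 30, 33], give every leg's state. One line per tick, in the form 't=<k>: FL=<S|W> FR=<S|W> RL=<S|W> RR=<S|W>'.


t=0: phase=(11,1,1,11) vs β=10 → FL=W FR=S RL=S RR=W
t=7: phase=(18,8,8,18) vs β=10 → FL=W FR=S RL=S RR=W
t=17: phase=(8,18,18,8) vs β=10 → FL=S FR=W RL=W RR=S
t=21: phase=(12,2,2,12) vs β=10 → FL=W FR=S RL=S RR=W
t=26: phase=(17,7,7,17) vs β=10 → FL=W FR=S RL=S RR=W
t=30: phase=(1,11,11,1) vs β=10 → FL=S FR=W RL=W RR=S
t=33: phase=(4,14,14,4) vs β=10 → FL=S FR=W RL=W RR=S

t=0: FL=W FR=S RL=S RR=W
t=7: FL=W FR=S RL=S RR=W
t=17: FL=S FR=W RL=W RR=S
t=21: FL=W FR=S RL=S RR=W
t=26: FL=W FR=S RL=S RR=W
t=30: FL=S FR=W RL=W RR=S
t=33: FL=S FR=W RL=W RR=S


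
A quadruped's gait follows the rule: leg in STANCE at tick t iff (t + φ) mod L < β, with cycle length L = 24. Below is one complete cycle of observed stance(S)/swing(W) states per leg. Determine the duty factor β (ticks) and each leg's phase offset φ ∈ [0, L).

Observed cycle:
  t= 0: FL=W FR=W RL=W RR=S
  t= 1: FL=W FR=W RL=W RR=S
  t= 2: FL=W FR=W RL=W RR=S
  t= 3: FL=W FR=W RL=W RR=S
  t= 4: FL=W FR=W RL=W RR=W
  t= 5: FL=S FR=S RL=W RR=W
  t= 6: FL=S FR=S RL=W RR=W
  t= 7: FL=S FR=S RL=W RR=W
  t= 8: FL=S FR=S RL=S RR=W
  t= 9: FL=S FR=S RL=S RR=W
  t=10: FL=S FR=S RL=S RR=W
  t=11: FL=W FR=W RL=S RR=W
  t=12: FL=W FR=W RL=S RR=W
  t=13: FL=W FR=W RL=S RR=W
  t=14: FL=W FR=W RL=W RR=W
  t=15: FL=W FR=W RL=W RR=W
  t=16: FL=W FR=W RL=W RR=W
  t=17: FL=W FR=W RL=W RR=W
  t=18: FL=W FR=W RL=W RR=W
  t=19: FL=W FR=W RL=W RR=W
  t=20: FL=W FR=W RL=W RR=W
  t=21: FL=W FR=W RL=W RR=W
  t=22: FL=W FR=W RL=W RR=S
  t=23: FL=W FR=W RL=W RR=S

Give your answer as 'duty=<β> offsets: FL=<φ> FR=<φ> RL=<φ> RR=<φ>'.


duty=6 offsets: FL=19 FR=19 RL=16 RR=2

duty β = stance ticks per leg = 6
FL: stance ticks = 6; W→S at t=5 → φ=19
FR: stance ticks = 6; W→S at t=5 → φ=19
RL: stance ticks = 6; W→S at t=8 → φ=16
RR: stance ticks = 6; W→S at t=22 → φ=2


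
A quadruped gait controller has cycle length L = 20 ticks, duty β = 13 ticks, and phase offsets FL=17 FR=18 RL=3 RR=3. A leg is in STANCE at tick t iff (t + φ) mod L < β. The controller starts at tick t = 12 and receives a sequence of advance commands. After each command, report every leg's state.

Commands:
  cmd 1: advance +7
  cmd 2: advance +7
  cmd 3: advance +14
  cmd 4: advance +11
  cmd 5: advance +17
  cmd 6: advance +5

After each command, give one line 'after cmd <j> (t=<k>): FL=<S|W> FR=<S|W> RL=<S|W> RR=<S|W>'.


start t=12: FL=S FR=S RL=W RR=W
cmd 1: advance +7 → t=19, phase=(16,17,2,2) → FL=W FR=W RL=S RR=S
cmd 2: advance +7 → t=26, phase=(3,4,9,9) → FL=S FR=S RL=S RR=S
cmd 3: advance +14 → t=40, phase=(17,18,3,3) → FL=W FR=W RL=S RR=S
cmd 4: advance +11 → t=51, phase=(8,9,14,14) → FL=S FR=S RL=W RR=W
cmd 5: advance +17 → t=68, phase=(5,6,11,11) → FL=S FR=S RL=S RR=S
cmd 6: advance +5 → t=73, phase=(10,11,16,16) → FL=S FR=S RL=W RR=W

after cmd 1 (t=19): FL=W FR=W RL=S RR=S
after cmd 2 (t=26): FL=S FR=S RL=S RR=S
after cmd 3 (t=40): FL=W FR=W RL=S RR=S
after cmd 4 (t=51): FL=S FR=S RL=W RR=W
after cmd 5 (t=68): FL=S FR=S RL=S RR=S
after cmd 6 (t=73): FL=S FR=S RL=W RR=W


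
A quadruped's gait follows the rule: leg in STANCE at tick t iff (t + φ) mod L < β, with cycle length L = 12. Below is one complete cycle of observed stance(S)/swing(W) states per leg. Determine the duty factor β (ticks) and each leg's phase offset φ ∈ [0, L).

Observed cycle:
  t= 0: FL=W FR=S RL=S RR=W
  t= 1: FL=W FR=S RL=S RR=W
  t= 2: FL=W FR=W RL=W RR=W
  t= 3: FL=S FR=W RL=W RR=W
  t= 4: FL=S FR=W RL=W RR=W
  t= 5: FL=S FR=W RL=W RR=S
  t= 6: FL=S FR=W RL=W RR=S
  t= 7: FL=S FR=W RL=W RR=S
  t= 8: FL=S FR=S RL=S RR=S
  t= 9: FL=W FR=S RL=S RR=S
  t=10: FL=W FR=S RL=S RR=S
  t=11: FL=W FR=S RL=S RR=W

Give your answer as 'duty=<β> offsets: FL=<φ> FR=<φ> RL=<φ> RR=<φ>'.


duty β = stance ticks per leg = 6
FL: stance ticks = 6; W→S at t=3 → φ=9
FR: stance ticks = 6; W→S at t=8 → φ=4
RL: stance ticks = 6; W→S at t=8 → φ=4
RR: stance ticks = 6; W→S at t=5 → φ=7

duty=6 offsets: FL=9 FR=4 RL=4 RR=7


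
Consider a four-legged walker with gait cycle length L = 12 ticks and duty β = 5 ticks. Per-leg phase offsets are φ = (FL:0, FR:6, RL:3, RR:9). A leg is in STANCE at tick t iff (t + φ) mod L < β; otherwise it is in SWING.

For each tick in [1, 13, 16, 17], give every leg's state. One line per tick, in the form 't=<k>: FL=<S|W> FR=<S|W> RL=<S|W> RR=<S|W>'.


t=1: FL=S FR=W RL=S RR=W
t=13: FL=S FR=W RL=S RR=W
t=16: FL=S FR=W RL=W RR=S
t=17: FL=W FR=W RL=W RR=S

t=1: phase=(1,7,4,10) vs β=5 → FL=S FR=W RL=S RR=W
t=13: phase=(1,7,4,10) vs β=5 → FL=S FR=W RL=S RR=W
t=16: phase=(4,10,7,1) vs β=5 → FL=S FR=W RL=W RR=S
t=17: phase=(5,11,8,2) vs β=5 → FL=W FR=W RL=W RR=S


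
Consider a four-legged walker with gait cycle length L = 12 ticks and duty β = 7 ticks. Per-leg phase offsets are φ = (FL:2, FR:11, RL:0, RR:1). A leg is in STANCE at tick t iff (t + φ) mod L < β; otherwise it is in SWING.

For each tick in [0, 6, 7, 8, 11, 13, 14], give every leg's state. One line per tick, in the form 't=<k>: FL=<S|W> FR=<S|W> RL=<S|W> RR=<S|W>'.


t=0: FL=S FR=W RL=S RR=S
t=6: FL=W FR=S RL=S RR=W
t=7: FL=W FR=S RL=W RR=W
t=8: FL=W FR=W RL=W RR=W
t=11: FL=S FR=W RL=W RR=S
t=13: FL=S FR=S RL=S RR=S
t=14: FL=S FR=S RL=S RR=S

t=0: phase=(2,11,0,1) vs β=7 → FL=S FR=W RL=S RR=S
t=6: phase=(8,5,6,7) vs β=7 → FL=W FR=S RL=S RR=W
t=7: phase=(9,6,7,8) vs β=7 → FL=W FR=S RL=W RR=W
t=8: phase=(10,7,8,9) vs β=7 → FL=W FR=W RL=W RR=W
t=11: phase=(1,10,11,0) vs β=7 → FL=S FR=W RL=W RR=S
t=13: phase=(3,0,1,2) vs β=7 → FL=S FR=S RL=S RR=S
t=14: phase=(4,1,2,3) vs β=7 → FL=S FR=S RL=S RR=S


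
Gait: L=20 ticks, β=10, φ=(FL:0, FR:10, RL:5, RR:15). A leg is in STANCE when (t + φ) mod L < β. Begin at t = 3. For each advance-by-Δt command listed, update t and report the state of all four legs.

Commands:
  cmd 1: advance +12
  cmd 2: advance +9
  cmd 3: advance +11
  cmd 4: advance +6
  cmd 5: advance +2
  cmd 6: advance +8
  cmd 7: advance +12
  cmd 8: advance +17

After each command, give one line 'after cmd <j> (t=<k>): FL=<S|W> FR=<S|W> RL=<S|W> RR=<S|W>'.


start t=3: FL=S FR=W RL=S RR=W
cmd 1: advance +12 → t=15, phase=(15,5,0,10) → FL=W FR=S RL=S RR=W
cmd 2: advance +9 → t=24, phase=(4,14,9,19) → FL=S FR=W RL=S RR=W
cmd 3: advance +11 → t=35, phase=(15,5,0,10) → FL=W FR=S RL=S RR=W
cmd 4: advance +6 → t=41, phase=(1,11,6,16) → FL=S FR=W RL=S RR=W
cmd 5: advance +2 → t=43, phase=(3,13,8,18) → FL=S FR=W RL=S RR=W
cmd 6: advance +8 → t=51, phase=(11,1,16,6) → FL=W FR=S RL=W RR=S
cmd 7: advance +12 → t=63, phase=(3,13,8,18) → FL=S FR=W RL=S RR=W
cmd 8: advance +17 → t=80, phase=(0,10,5,15) → FL=S FR=W RL=S RR=W

after cmd 1 (t=15): FL=W FR=S RL=S RR=W
after cmd 2 (t=24): FL=S FR=W RL=S RR=W
after cmd 3 (t=35): FL=W FR=S RL=S RR=W
after cmd 4 (t=41): FL=S FR=W RL=S RR=W
after cmd 5 (t=43): FL=S FR=W RL=S RR=W
after cmd 6 (t=51): FL=W FR=S RL=W RR=S
after cmd 7 (t=63): FL=S FR=W RL=S RR=W
after cmd 8 (t=80): FL=S FR=W RL=S RR=W


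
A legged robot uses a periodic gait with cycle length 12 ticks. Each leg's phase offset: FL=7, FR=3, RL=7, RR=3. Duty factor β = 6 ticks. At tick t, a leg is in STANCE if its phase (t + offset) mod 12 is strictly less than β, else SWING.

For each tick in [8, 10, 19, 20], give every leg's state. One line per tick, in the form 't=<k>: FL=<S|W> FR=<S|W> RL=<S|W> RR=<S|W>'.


t=8: FL=S FR=W RL=S RR=W
t=10: FL=S FR=S RL=S RR=S
t=19: FL=S FR=W RL=S RR=W
t=20: FL=S FR=W RL=S RR=W

t=8: phase=(3,11,3,11) vs β=6 → FL=S FR=W RL=S RR=W
t=10: phase=(5,1,5,1) vs β=6 → FL=S FR=S RL=S RR=S
t=19: phase=(2,10,2,10) vs β=6 → FL=S FR=W RL=S RR=W
t=20: phase=(3,11,3,11) vs β=6 → FL=S FR=W RL=S RR=W


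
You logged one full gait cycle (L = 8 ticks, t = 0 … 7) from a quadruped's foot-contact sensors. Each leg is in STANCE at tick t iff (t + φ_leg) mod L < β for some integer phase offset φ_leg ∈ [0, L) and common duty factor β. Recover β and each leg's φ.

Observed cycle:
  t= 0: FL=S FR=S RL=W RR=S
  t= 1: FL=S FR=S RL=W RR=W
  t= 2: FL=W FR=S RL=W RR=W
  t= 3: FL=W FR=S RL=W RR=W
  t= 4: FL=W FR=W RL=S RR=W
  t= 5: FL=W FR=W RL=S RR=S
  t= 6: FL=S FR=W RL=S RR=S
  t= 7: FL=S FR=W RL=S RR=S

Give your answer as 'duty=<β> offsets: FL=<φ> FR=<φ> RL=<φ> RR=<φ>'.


duty=4 offsets: FL=2 FR=0 RL=4 RR=3

duty β = stance ticks per leg = 4
FL: stance ticks = 4; W→S at t=6 → φ=2
FR: stance ticks = 4; W→S at t=0 → φ=0
RL: stance ticks = 4; W→S at t=4 → φ=4
RR: stance ticks = 4; W→S at t=5 → φ=3


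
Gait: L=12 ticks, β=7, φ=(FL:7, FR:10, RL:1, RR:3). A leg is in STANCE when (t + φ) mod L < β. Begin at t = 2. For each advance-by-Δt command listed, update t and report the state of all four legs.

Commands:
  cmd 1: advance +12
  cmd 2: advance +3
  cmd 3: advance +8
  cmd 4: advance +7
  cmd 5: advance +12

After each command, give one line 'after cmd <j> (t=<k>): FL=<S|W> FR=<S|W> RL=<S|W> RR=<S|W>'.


after cmd 1 (t=14): FL=W FR=S RL=S RR=S
after cmd 2 (t=17): FL=S FR=S RL=S RR=W
after cmd 3 (t=25): FL=W FR=W RL=S RR=S
after cmd 4 (t=32): FL=S FR=S RL=W RR=W
after cmd 5 (t=44): FL=S FR=S RL=W RR=W

start t=2: FL=W FR=S RL=S RR=S
cmd 1: advance +12 → t=14, phase=(9,0,3,5) → FL=W FR=S RL=S RR=S
cmd 2: advance +3 → t=17, phase=(0,3,6,8) → FL=S FR=S RL=S RR=W
cmd 3: advance +8 → t=25, phase=(8,11,2,4) → FL=W FR=W RL=S RR=S
cmd 4: advance +7 → t=32, phase=(3,6,9,11) → FL=S FR=S RL=W RR=W
cmd 5: advance +12 → t=44, phase=(3,6,9,11) → FL=S FR=S RL=W RR=W


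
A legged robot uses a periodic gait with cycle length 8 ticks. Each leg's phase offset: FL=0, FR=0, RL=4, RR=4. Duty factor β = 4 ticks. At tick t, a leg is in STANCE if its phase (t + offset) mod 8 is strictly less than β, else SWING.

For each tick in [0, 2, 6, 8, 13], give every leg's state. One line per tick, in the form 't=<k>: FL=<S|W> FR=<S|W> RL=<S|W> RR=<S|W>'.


t=0: FL=S FR=S RL=W RR=W
t=2: FL=S FR=S RL=W RR=W
t=6: FL=W FR=W RL=S RR=S
t=8: FL=S FR=S RL=W RR=W
t=13: FL=W FR=W RL=S RR=S

t=0: phase=(0,0,4,4) vs β=4 → FL=S FR=S RL=W RR=W
t=2: phase=(2,2,6,6) vs β=4 → FL=S FR=S RL=W RR=W
t=6: phase=(6,6,2,2) vs β=4 → FL=W FR=W RL=S RR=S
t=8: phase=(0,0,4,4) vs β=4 → FL=S FR=S RL=W RR=W
t=13: phase=(5,5,1,1) vs β=4 → FL=W FR=W RL=S RR=S


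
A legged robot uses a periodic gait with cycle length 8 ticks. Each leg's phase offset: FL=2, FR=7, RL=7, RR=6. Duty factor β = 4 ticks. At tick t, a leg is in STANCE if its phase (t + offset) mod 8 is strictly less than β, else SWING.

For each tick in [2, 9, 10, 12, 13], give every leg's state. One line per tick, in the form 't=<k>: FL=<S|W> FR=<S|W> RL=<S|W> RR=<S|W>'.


t=2: FL=W FR=S RL=S RR=S
t=9: FL=S FR=S RL=S RR=W
t=10: FL=W FR=S RL=S RR=S
t=12: FL=W FR=S RL=S RR=S
t=13: FL=W FR=W RL=W RR=S

t=2: phase=(4,1,1,0) vs β=4 → FL=W FR=S RL=S RR=S
t=9: phase=(3,0,0,7) vs β=4 → FL=S FR=S RL=S RR=W
t=10: phase=(4,1,1,0) vs β=4 → FL=W FR=S RL=S RR=S
t=12: phase=(6,3,3,2) vs β=4 → FL=W FR=S RL=S RR=S
t=13: phase=(7,4,4,3) vs β=4 → FL=W FR=W RL=W RR=S


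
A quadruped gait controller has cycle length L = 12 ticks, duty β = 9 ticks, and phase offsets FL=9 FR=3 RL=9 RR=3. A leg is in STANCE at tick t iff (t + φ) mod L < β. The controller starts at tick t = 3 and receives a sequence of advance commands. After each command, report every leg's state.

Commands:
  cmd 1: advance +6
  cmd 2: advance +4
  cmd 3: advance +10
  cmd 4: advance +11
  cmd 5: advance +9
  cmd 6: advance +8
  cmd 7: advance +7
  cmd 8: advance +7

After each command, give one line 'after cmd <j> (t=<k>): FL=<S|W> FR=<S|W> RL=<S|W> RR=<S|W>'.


after cmd 1 (t=9): FL=S FR=S RL=S RR=S
after cmd 2 (t=13): FL=W FR=S RL=W RR=S
after cmd 3 (t=23): FL=S FR=S RL=S RR=S
after cmd 4 (t=34): FL=S FR=S RL=S RR=S
after cmd 5 (t=43): FL=S FR=W RL=S RR=W
after cmd 6 (t=51): FL=S FR=S RL=S RR=S
after cmd 7 (t=58): FL=S FR=S RL=S RR=S
after cmd 8 (t=65): FL=S FR=S RL=S RR=S

start t=3: FL=S FR=S RL=S RR=S
cmd 1: advance +6 → t=9, phase=(6,0,6,0) → FL=S FR=S RL=S RR=S
cmd 2: advance +4 → t=13, phase=(10,4,10,4) → FL=W FR=S RL=W RR=S
cmd 3: advance +10 → t=23, phase=(8,2,8,2) → FL=S FR=S RL=S RR=S
cmd 4: advance +11 → t=34, phase=(7,1,7,1) → FL=S FR=S RL=S RR=S
cmd 5: advance +9 → t=43, phase=(4,10,4,10) → FL=S FR=W RL=S RR=W
cmd 6: advance +8 → t=51, phase=(0,6,0,6) → FL=S FR=S RL=S RR=S
cmd 7: advance +7 → t=58, phase=(7,1,7,1) → FL=S FR=S RL=S RR=S
cmd 8: advance +7 → t=65, phase=(2,8,2,8) → FL=S FR=S RL=S RR=S


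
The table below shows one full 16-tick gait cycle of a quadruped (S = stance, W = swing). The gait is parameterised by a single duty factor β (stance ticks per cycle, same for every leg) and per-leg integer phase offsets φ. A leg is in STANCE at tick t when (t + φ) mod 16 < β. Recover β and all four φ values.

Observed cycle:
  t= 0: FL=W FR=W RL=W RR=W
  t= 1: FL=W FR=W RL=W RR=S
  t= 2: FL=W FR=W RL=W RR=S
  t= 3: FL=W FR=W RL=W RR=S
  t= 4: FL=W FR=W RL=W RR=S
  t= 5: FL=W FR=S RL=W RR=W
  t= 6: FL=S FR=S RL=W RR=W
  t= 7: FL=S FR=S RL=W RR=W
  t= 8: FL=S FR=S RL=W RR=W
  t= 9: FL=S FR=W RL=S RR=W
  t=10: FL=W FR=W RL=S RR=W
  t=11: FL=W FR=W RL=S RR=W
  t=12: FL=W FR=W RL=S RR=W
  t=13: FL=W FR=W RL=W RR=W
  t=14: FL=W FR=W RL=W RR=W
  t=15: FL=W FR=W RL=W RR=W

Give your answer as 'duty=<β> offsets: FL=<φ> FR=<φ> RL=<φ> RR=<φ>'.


duty β = stance ticks per leg = 4
FL: stance ticks = 4; W→S at t=6 → φ=10
FR: stance ticks = 4; W→S at t=5 → φ=11
RL: stance ticks = 4; W→S at t=9 → φ=7
RR: stance ticks = 4; W→S at t=1 → φ=15

duty=4 offsets: FL=10 FR=11 RL=7 RR=15


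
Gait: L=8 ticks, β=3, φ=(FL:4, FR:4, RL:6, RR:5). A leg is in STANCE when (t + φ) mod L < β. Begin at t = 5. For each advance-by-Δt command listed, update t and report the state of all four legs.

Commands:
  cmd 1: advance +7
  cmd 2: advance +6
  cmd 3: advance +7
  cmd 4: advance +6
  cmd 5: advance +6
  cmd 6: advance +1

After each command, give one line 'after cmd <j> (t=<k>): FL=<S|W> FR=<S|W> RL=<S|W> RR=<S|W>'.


start t=5: FL=S FR=S RL=W RR=S
cmd 1: advance +7 → t=12, phase=(0,0,2,1) → FL=S FR=S RL=S RR=S
cmd 2: advance +6 → t=18, phase=(6,6,0,7) → FL=W FR=W RL=S RR=W
cmd 3: advance +7 → t=25, phase=(5,5,7,6) → FL=W FR=W RL=W RR=W
cmd 4: advance +6 → t=31, phase=(3,3,5,4) → FL=W FR=W RL=W RR=W
cmd 5: advance +6 → t=37, phase=(1,1,3,2) → FL=S FR=S RL=W RR=S
cmd 6: advance +1 → t=38, phase=(2,2,4,3) → FL=S FR=S RL=W RR=W

after cmd 1 (t=12): FL=S FR=S RL=S RR=S
after cmd 2 (t=18): FL=W FR=W RL=S RR=W
after cmd 3 (t=25): FL=W FR=W RL=W RR=W
after cmd 4 (t=31): FL=W FR=W RL=W RR=W
after cmd 5 (t=37): FL=S FR=S RL=W RR=S
after cmd 6 (t=38): FL=S FR=S RL=W RR=W


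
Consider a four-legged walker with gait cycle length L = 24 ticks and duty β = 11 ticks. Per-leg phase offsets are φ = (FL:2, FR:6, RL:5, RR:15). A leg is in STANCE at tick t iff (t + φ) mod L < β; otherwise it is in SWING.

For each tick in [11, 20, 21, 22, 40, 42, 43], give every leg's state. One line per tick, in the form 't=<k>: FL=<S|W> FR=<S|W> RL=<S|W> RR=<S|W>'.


t=11: FL=W FR=W RL=W RR=S
t=20: FL=W FR=S RL=S RR=W
t=21: FL=W FR=S RL=S RR=W
t=22: FL=S FR=S RL=S RR=W
t=40: FL=W FR=W RL=W RR=S
t=42: FL=W FR=S RL=W RR=S
t=43: FL=W FR=S RL=S RR=S

t=11: phase=(13,17,16,2) vs β=11 → FL=W FR=W RL=W RR=S
t=20: phase=(22,2,1,11) vs β=11 → FL=W FR=S RL=S RR=W
t=21: phase=(23,3,2,12) vs β=11 → FL=W FR=S RL=S RR=W
t=22: phase=(0,4,3,13) vs β=11 → FL=S FR=S RL=S RR=W
t=40: phase=(18,22,21,7) vs β=11 → FL=W FR=W RL=W RR=S
t=42: phase=(20,0,23,9) vs β=11 → FL=W FR=S RL=W RR=S
t=43: phase=(21,1,0,10) vs β=11 → FL=W FR=S RL=S RR=S


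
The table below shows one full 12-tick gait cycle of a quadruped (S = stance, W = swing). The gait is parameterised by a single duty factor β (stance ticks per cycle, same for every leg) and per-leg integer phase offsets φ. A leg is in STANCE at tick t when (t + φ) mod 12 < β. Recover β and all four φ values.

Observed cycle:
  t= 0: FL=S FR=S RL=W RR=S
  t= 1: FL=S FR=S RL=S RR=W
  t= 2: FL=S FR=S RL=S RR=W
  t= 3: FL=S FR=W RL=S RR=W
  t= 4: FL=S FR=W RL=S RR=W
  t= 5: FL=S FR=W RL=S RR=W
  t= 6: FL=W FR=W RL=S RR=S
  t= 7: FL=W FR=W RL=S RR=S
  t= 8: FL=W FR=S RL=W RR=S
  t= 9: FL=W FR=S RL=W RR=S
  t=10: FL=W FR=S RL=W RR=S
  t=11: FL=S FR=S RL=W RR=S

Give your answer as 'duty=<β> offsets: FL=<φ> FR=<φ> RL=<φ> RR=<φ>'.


duty=7 offsets: FL=1 FR=4 RL=11 RR=6

duty β = stance ticks per leg = 7
FL: stance ticks = 7; W→S at t=11 → φ=1
FR: stance ticks = 7; W→S at t=8 → φ=4
RL: stance ticks = 7; W→S at t=1 → φ=11
RR: stance ticks = 7; W→S at t=6 → φ=6


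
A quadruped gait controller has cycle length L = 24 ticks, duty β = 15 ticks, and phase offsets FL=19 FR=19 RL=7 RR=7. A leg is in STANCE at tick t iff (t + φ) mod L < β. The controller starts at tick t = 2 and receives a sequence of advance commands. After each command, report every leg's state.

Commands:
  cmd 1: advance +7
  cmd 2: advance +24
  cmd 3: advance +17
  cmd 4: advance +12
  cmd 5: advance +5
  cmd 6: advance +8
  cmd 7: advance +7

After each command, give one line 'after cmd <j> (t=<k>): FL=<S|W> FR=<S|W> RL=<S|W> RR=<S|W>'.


after cmd 1 (t=9): FL=S FR=S RL=W RR=W
after cmd 2 (t=33): FL=S FR=S RL=W RR=W
after cmd 3 (t=50): FL=W FR=W RL=S RR=S
after cmd 4 (t=62): FL=S FR=S RL=W RR=W
after cmd 5 (t=67): FL=S FR=S RL=S RR=S
after cmd 6 (t=75): FL=W FR=W RL=S RR=S
after cmd 7 (t=82): FL=S FR=S RL=W RR=W

start t=2: FL=W FR=W RL=S RR=S
cmd 1: advance +7 → t=9, phase=(4,4,16,16) → FL=S FR=S RL=W RR=W
cmd 2: advance +24 → t=33, phase=(4,4,16,16) → FL=S FR=S RL=W RR=W
cmd 3: advance +17 → t=50, phase=(21,21,9,9) → FL=W FR=W RL=S RR=S
cmd 4: advance +12 → t=62, phase=(9,9,21,21) → FL=S FR=S RL=W RR=W
cmd 5: advance +5 → t=67, phase=(14,14,2,2) → FL=S FR=S RL=S RR=S
cmd 6: advance +8 → t=75, phase=(22,22,10,10) → FL=W FR=W RL=S RR=S
cmd 7: advance +7 → t=82, phase=(5,5,17,17) → FL=S FR=S RL=W RR=W


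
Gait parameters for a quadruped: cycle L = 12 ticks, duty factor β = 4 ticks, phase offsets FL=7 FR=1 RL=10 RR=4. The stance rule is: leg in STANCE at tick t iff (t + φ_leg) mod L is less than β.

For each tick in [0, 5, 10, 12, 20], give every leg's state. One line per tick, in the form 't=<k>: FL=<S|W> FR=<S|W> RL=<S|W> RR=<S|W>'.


t=0: phase=(7,1,10,4) vs β=4 → FL=W FR=S RL=W RR=W
t=5: phase=(0,6,3,9) vs β=4 → FL=S FR=W RL=S RR=W
t=10: phase=(5,11,8,2) vs β=4 → FL=W FR=W RL=W RR=S
t=12: phase=(7,1,10,4) vs β=4 → FL=W FR=S RL=W RR=W
t=20: phase=(3,9,6,0) vs β=4 → FL=S FR=W RL=W RR=S

t=0: FL=W FR=S RL=W RR=W
t=5: FL=S FR=W RL=S RR=W
t=10: FL=W FR=W RL=W RR=S
t=12: FL=W FR=S RL=W RR=W
t=20: FL=S FR=W RL=W RR=S


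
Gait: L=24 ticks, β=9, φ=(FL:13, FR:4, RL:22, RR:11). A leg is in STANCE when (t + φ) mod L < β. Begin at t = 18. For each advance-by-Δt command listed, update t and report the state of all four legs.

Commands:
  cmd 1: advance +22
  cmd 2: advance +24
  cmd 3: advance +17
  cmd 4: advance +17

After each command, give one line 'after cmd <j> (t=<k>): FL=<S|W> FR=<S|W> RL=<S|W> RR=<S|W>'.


start t=18: FL=S FR=W RL=W RR=S
cmd 1: advance +22 → t=40, phase=(5,20,14,3) → FL=S FR=W RL=W RR=S
cmd 2: advance +24 → t=64, phase=(5,20,14,3) → FL=S FR=W RL=W RR=S
cmd 3: advance +17 → t=81, phase=(22,13,7,20) → FL=W FR=W RL=S RR=W
cmd 4: advance +17 → t=98, phase=(15,6,0,13) → FL=W FR=S RL=S RR=W

after cmd 1 (t=40): FL=S FR=W RL=W RR=S
after cmd 2 (t=64): FL=S FR=W RL=W RR=S
after cmd 3 (t=81): FL=W FR=W RL=S RR=W
after cmd 4 (t=98): FL=W FR=S RL=S RR=W


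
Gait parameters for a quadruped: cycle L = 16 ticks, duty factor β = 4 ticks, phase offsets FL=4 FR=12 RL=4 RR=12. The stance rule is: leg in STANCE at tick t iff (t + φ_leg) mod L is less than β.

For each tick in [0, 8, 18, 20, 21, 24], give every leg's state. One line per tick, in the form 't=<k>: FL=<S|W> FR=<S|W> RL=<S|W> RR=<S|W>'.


t=0: FL=W FR=W RL=W RR=W
t=8: FL=W FR=W RL=W RR=W
t=18: FL=W FR=W RL=W RR=W
t=20: FL=W FR=S RL=W RR=S
t=21: FL=W FR=S RL=W RR=S
t=24: FL=W FR=W RL=W RR=W

t=0: phase=(4,12,4,12) vs β=4 → FL=W FR=W RL=W RR=W
t=8: phase=(12,4,12,4) vs β=4 → FL=W FR=W RL=W RR=W
t=18: phase=(6,14,6,14) vs β=4 → FL=W FR=W RL=W RR=W
t=20: phase=(8,0,8,0) vs β=4 → FL=W FR=S RL=W RR=S
t=21: phase=(9,1,9,1) vs β=4 → FL=W FR=S RL=W RR=S
t=24: phase=(12,4,12,4) vs β=4 → FL=W FR=W RL=W RR=W


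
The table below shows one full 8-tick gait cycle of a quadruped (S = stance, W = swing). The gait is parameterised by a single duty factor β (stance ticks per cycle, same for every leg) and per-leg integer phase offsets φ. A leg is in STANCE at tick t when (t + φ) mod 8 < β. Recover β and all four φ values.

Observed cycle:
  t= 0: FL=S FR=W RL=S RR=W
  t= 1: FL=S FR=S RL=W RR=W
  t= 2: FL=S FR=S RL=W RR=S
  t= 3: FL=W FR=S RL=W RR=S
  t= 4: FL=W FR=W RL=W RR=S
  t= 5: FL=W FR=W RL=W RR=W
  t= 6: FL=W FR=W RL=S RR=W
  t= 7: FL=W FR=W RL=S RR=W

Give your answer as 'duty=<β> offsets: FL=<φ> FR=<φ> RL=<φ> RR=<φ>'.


duty=3 offsets: FL=0 FR=7 RL=2 RR=6

duty β = stance ticks per leg = 3
FL: stance ticks = 3; W→S at t=0 → φ=0
FR: stance ticks = 3; W→S at t=1 → φ=7
RL: stance ticks = 3; W→S at t=6 → φ=2
RR: stance ticks = 3; W→S at t=2 → φ=6


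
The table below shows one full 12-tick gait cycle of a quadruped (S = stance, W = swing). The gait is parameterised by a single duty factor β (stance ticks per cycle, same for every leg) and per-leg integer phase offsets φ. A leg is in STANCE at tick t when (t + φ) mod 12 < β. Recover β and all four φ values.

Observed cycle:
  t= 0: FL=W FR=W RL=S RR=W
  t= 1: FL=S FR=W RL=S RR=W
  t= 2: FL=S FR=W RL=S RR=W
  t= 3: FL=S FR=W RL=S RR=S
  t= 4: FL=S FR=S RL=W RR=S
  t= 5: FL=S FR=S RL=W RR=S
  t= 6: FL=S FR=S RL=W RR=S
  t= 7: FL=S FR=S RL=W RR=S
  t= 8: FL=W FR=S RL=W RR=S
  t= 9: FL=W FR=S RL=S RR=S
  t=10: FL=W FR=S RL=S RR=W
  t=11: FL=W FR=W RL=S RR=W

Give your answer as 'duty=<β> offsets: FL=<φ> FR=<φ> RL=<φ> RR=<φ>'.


duty=7 offsets: FL=11 FR=8 RL=3 RR=9

duty β = stance ticks per leg = 7
FL: stance ticks = 7; W→S at t=1 → φ=11
FR: stance ticks = 7; W→S at t=4 → φ=8
RL: stance ticks = 7; W→S at t=9 → φ=3
RR: stance ticks = 7; W→S at t=3 → φ=9


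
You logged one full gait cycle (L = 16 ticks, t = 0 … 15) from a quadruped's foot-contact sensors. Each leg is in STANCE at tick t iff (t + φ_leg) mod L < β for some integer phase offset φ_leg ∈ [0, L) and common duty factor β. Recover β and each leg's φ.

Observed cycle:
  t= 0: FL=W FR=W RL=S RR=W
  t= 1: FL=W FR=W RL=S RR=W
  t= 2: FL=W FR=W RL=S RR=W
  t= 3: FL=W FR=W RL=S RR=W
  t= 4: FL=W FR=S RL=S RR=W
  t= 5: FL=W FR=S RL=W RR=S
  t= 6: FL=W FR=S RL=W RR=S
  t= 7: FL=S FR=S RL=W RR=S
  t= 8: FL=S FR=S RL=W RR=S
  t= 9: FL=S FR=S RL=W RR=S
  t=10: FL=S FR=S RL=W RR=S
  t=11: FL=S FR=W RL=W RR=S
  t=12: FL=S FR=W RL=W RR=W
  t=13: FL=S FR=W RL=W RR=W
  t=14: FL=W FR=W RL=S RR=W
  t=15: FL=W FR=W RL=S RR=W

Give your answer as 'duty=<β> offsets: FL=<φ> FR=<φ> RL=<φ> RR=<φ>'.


duty β = stance ticks per leg = 7
FL: stance ticks = 7; W→S at t=7 → φ=9
FR: stance ticks = 7; W→S at t=4 → φ=12
RL: stance ticks = 7; W→S at t=14 → φ=2
RR: stance ticks = 7; W→S at t=5 → φ=11

duty=7 offsets: FL=9 FR=12 RL=2 RR=11


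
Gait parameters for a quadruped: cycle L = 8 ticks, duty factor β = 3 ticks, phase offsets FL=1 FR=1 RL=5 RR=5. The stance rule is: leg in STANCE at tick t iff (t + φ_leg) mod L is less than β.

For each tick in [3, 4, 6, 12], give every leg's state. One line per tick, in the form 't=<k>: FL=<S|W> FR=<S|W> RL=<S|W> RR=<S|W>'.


t=3: phase=(4,4,0,0) vs β=3 → FL=W FR=W RL=S RR=S
t=4: phase=(5,5,1,1) vs β=3 → FL=W FR=W RL=S RR=S
t=6: phase=(7,7,3,3) vs β=3 → FL=W FR=W RL=W RR=W
t=12: phase=(5,5,1,1) vs β=3 → FL=W FR=W RL=S RR=S

t=3: FL=W FR=W RL=S RR=S
t=4: FL=W FR=W RL=S RR=S
t=6: FL=W FR=W RL=W RR=W
t=12: FL=W FR=W RL=S RR=S


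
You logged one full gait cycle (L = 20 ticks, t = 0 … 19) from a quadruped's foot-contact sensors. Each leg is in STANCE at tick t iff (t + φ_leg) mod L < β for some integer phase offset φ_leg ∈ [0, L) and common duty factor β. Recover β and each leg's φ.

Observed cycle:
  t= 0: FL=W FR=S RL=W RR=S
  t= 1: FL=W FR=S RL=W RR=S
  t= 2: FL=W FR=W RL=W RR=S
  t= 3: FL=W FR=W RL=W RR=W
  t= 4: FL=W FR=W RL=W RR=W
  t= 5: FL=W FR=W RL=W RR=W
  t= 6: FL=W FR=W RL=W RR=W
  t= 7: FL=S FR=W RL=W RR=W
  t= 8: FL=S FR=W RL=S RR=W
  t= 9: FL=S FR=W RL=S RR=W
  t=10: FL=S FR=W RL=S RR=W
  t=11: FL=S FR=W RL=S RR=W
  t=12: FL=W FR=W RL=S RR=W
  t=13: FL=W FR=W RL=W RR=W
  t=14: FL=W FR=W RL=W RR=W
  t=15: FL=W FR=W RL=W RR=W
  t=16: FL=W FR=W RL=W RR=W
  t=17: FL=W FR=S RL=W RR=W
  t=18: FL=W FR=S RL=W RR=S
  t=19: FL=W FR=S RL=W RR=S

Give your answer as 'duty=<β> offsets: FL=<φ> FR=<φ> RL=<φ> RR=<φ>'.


duty=5 offsets: FL=13 FR=3 RL=12 RR=2

duty β = stance ticks per leg = 5
FL: stance ticks = 5; W→S at t=7 → φ=13
FR: stance ticks = 5; W→S at t=17 → φ=3
RL: stance ticks = 5; W→S at t=8 → φ=12
RR: stance ticks = 5; W→S at t=18 → φ=2


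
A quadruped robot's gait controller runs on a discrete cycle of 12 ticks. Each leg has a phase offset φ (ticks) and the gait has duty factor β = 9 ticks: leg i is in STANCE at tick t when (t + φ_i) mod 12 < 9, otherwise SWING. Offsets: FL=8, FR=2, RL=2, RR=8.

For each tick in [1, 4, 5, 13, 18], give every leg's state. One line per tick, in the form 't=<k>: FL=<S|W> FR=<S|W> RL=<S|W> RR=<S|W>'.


t=1: FL=W FR=S RL=S RR=W
t=4: FL=S FR=S RL=S RR=S
t=5: FL=S FR=S RL=S RR=S
t=13: FL=W FR=S RL=S RR=W
t=18: FL=S FR=S RL=S RR=S

t=1: phase=(9,3,3,9) vs β=9 → FL=W FR=S RL=S RR=W
t=4: phase=(0,6,6,0) vs β=9 → FL=S FR=S RL=S RR=S
t=5: phase=(1,7,7,1) vs β=9 → FL=S FR=S RL=S RR=S
t=13: phase=(9,3,3,9) vs β=9 → FL=W FR=S RL=S RR=W
t=18: phase=(2,8,8,2) vs β=9 → FL=S FR=S RL=S RR=S


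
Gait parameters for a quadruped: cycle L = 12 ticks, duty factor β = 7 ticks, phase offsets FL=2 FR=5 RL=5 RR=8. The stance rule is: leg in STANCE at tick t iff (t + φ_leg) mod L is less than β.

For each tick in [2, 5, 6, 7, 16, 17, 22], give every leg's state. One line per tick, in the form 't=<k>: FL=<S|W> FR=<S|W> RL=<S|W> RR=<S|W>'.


t=2: phase=(4,7,7,10) vs β=7 → FL=S FR=W RL=W RR=W
t=5: phase=(7,10,10,1) vs β=7 → FL=W FR=W RL=W RR=S
t=6: phase=(8,11,11,2) vs β=7 → FL=W FR=W RL=W RR=S
t=7: phase=(9,0,0,3) vs β=7 → FL=W FR=S RL=S RR=S
t=16: phase=(6,9,9,0) vs β=7 → FL=S FR=W RL=W RR=S
t=17: phase=(7,10,10,1) vs β=7 → FL=W FR=W RL=W RR=S
t=22: phase=(0,3,3,6) vs β=7 → FL=S FR=S RL=S RR=S

t=2: FL=S FR=W RL=W RR=W
t=5: FL=W FR=W RL=W RR=S
t=6: FL=W FR=W RL=W RR=S
t=7: FL=W FR=S RL=S RR=S
t=16: FL=S FR=W RL=W RR=S
t=17: FL=W FR=W RL=W RR=S
t=22: FL=S FR=S RL=S RR=S


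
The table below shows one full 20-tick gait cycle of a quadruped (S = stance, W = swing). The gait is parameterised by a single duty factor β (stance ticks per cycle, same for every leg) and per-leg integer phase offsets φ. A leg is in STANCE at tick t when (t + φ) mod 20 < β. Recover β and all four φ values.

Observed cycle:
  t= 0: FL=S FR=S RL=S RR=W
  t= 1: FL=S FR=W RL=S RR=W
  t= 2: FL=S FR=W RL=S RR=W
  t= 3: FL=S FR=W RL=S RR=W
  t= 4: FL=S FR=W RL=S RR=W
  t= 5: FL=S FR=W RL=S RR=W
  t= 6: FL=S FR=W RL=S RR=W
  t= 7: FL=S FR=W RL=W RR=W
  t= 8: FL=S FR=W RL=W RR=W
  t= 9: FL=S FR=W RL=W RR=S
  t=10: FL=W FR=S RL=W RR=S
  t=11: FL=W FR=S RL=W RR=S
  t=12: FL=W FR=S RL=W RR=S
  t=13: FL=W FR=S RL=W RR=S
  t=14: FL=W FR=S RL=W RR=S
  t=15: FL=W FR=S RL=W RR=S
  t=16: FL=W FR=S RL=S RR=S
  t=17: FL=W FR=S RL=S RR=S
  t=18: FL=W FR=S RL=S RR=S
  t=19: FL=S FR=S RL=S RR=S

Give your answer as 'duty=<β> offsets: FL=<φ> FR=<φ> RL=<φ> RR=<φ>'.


duty β = stance ticks per leg = 11
FL: stance ticks = 11; W→S at t=19 → φ=1
FR: stance ticks = 11; W→S at t=10 → φ=10
RL: stance ticks = 11; W→S at t=16 → φ=4
RR: stance ticks = 11; W→S at t=9 → φ=11

duty=11 offsets: FL=1 FR=10 RL=4 RR=11


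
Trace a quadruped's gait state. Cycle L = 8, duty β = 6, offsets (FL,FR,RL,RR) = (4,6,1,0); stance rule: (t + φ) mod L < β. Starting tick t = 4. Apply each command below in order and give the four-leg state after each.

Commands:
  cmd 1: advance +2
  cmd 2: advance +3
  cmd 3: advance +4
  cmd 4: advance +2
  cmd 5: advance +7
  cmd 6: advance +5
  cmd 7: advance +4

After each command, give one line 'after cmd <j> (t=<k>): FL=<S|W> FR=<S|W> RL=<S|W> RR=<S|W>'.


after cmd 1 (t=6): FL=S FR=S RL=W RR=W
after cmd 2 (t=9): FL=S FR=W RL=S RR=S
after cmd 3 (t=13): FL=S FR=S RL=W RR=S
after cmd 4 (t=15): FL=S FR=S RL=S RR=W
after cmd 5 (t=22): FL=S FR=S RL=W RR=W
after cmd 6 (t=27): FL=W FR=S RL=S RR=S
after cmd 7 (t=31): FL=S FR=S RL=S RR=W

start t=4: FL=S FR=S RL=S RR=S
cmd 1: advance +2 → t=6, phase=(2,4,7,6) → FL=S FR=S RL=W RR=W
cmd 2: advance +3 → t=9, phase=(5,7,2,1) → FL=S FR=W RL=S RR=S
cmd 3: advance +4 → t=13, phase=(1,3,6,5) → FL=S FR=S RL=W RR=S
cmd 4: advance +2 → t=15, phase=(3,5,0,7) → FL=S FR=S RL=S RR=W
cmd 5: advance +7 → t=22, phase=(2,4,7,6) → FL=S FR=S RL=W RR=W
cmd 6: advance +5 → t=27, phase=(7,1,4,3) → FL=W FR=S RL=S RR=S
cmd 7: advance +4 → t=31, phase=(3,5,0,7) → FL=S FR=S RL=S RR=W


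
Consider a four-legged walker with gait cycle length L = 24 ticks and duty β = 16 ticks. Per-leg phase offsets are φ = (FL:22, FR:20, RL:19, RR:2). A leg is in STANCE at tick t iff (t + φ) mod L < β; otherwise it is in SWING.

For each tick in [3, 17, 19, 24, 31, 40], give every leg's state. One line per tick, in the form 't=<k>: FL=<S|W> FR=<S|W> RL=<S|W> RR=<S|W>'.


t=3: phase=(1,23,22,5) vs β=16 → FL=S FR=W RL=W RR=S
t=17: phase=(15,13,12,19) vs β=16 → FL=S FR=S RL=S RR=W
t=19: phase=(17,15,14,21) vs β=16 → FL=W FR=S RL=S RR=W
t=24: phase=(22,20,19,2) vs β=16 → FL=W FR=W RL=W RR=S
t=31: phase=(5,3,2,9) vs β=16 → FL=S FR=S RL=S RR=S
t=40: phase=(14,12,11,18) vs β=16 → FL=S FR=S RL=S RR=W

t=3: FL=S FR=W RL=W RR=S
t=17: FL=S FR=S RL=S RR=W
t=19: FL=W FR=S RL=S RR=W
t=24: FL=W FR=W RL=W RR=S
t=31: FL=S FR=S RL=S RR=S
t=40: FL=S FR=S RL=S RR=W


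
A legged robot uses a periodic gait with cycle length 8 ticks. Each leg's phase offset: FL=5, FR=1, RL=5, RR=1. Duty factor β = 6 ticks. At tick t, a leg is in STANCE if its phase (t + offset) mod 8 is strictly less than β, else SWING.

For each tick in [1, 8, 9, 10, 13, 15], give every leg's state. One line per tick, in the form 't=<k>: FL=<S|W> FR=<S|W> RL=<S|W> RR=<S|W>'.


t=1: phase=(6,2,6,2) vs β=6 → FL=W FR=S RL=W RR=S
t=8: phase=(5,1,5,1) vs β=6 → FL=S FR=S RL=S RR=S
t=9: phase=(6,2,6,2) vs β=6 → FL=W FR=S RL=W RR=S
t=10: phase=(7,3,7,3) vs β=6 → FL=W FR=S RL=W RR=S
t=13: phase=(2,6,2,6) vs β=6 → FL=S FR=W RL=S RR=W
t=15: phase=(4,0,4,0) vs β=6 → FL=S FR=S RL=S RR=S

t=1: FL=W FR=S RL=W RR=S
t=8: FL=S FR=S RL=S RR=S
t=9: FL=W FR=S RL=W RR=S
t=10: FL=W FR=S RL=W RR=S
t=13: FL=S FR=W RL=S RR=W
t=15: FL=S FR=S RL=S RR=S


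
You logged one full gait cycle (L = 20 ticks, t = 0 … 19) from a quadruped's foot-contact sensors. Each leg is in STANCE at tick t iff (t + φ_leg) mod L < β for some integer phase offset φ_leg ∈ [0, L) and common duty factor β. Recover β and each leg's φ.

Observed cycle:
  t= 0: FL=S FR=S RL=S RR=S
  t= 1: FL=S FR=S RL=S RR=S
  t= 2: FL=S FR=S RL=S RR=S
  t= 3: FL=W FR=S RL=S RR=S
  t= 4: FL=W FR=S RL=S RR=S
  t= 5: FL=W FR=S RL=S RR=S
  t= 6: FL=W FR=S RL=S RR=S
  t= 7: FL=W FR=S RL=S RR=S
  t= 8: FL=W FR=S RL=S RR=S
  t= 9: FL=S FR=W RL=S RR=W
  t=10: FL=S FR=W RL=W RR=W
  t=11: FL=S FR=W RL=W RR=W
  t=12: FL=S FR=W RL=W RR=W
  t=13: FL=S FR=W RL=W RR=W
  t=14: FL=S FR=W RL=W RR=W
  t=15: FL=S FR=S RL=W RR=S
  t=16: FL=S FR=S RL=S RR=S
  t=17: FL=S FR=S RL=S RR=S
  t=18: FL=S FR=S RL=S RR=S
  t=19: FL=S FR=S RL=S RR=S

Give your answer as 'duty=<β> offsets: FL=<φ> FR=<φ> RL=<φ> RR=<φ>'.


duty β = stance ticks per leg = 14
FL: stance ticks = 14; W→S at t=9 → φ=11
FR: stance ticks = 14; W→S at t=15 → φ=5
RL: stance ticks = 14; W→S at t=16 → φ=4
RR: stance ticks = 14; W→S at t=15 → φ=5

duty=14 offsets: FL=11 FR=5 RL=4 RR=5


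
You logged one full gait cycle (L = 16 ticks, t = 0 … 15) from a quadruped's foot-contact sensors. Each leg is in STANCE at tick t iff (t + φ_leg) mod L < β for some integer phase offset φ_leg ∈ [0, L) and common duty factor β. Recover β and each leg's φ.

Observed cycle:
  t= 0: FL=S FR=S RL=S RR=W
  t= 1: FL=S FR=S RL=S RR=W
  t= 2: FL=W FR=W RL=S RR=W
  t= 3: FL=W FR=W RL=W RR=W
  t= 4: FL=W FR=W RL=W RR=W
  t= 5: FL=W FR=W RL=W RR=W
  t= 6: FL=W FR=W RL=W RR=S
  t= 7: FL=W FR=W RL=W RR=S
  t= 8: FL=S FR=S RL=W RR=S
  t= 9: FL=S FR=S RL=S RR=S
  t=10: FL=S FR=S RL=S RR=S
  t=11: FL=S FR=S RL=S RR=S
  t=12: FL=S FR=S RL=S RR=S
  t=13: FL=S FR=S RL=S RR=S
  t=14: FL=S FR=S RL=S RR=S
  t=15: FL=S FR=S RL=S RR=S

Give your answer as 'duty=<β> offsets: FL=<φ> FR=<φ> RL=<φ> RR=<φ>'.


duty=10 offsets: FL=8 FR=8 RL=7 RR=10

duty β = stance ticks per leg = 10
FL: stance ticks = 10; W→S at t=8 → φ=8
FR: stance ticks = 10; W→S at t=8 → φ=8
RL: stance ticks = 10; W→S at t=9 → φ=7
RR: stance ticks = 10; W→S at t=6 → φ=10


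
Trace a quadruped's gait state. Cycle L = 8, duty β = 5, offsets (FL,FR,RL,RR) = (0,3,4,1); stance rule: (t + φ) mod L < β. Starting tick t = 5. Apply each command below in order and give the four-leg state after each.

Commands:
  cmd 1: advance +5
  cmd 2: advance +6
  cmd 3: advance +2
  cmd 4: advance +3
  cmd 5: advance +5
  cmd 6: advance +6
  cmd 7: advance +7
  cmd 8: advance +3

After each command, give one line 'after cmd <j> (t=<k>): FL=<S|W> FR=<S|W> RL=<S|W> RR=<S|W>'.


after cmd 1 (t=10): FL=S FR=W RL=W RR=S
after cmd 2 (t=16): FL=S FR=S RL=S RR=S
after cmd 3 (t=18): FL=S FR=W RL=W RR=S
after cmd 4 (t=21): FL=W FR=S RL=S RR=W
after cmd 5 (t=26): FL=S FR=W RL=W RR=S
after cmd 6 (t=32): FL=S FR=S RL=S RR=S
after cmd 7 (t=39): FL=W FR=S RL=S RR=S
after cmd 8 (t=42): FL=S FR=W RL=W RR=S

start t=5: FL=W FR=S RL=S RR=W
cmd 1: advance +5 → t=10, phase=(2,5,6,3) → FL=S FR=W RL=W RR=S
cmd 2: advance +6 → t=16, phase=(0,3,4,1) → FL=S FR=S RL=S RR=S
cmd 3: advance +2 → t=18, phase=(2,5,6,3) → FL=S FR=W RL=W RR=S
cmd 4: advance +3 → t=21, phase=(5,0,1,6) → FL=W FR=S RL=S RR=W
cmd 5: advance +5 → t=26, phase=(2,5,6,3) → FL=S FR=W RL=W RR=S
cmd 6: advance +6 → t=32, phase=(0,3,4,1) → FL=S FR=S RL=S RR=S
cmd 7: advance +7 → t=39, phase=(7,2,3,0) → FL=W FR=S RL=S RR=S
cmd 8: advance +3 → t=42, phase=(2,5,6,3) → FL=S FR=W RL=W RR=S


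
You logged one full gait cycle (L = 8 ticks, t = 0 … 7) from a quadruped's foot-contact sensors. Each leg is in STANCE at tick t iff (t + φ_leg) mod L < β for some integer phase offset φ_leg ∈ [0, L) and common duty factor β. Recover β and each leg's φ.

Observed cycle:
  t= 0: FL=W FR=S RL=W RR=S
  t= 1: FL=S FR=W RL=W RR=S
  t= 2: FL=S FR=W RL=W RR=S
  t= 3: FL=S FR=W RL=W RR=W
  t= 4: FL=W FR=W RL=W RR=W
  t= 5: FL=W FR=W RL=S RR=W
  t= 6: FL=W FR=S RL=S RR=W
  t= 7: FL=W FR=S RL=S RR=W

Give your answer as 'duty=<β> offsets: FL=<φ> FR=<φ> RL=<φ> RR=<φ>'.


duty β = stance ticks per leg = 3
FL: stance ticks = 3; W→S at t=1 → φ=7
FR: stance ticks = 3; W→S at t=6 → φ=2
RL: stance ticks = 3; W→S at t=5 → φ=3
RR: stance ticks = 3; W→S at t=0 → φ=0

duty=3 offsets: FL=7 FR=2 RL=3 RR=0
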